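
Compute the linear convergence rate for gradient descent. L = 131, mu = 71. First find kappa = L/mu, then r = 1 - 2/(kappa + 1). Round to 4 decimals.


Step 1: Compute the condition number.
kappa = L/mu = 131/71 = 1.8451
Step 2: Compute the convergence rate.
r = 1 - 2/(kappa + 1) = 1 - 2*mu/(L + mu) = (L - mu)/(L + mu) = 60/202 = 0.297


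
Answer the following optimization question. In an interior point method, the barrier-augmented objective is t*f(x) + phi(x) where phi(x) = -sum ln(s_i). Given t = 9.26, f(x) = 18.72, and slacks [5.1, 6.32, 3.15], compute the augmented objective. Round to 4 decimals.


Step 1: Compute log-barrier.
ln values: [1.6292, 1.8437, 1.1474]
phi = -(1.6292 + 1.8437 + 1.1474) = -4.6204
Step 2: Compute augmented objective.
t*f(x) = 9.26*18.72 = 173.3472
Total = 173.3472 - 4.6204 = 168.7268


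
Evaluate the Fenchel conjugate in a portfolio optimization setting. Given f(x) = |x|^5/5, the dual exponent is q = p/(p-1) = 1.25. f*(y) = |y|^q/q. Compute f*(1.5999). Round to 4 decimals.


The conjugate exponent q satisfies 1/p + 1/q = 1.
p = 5, so q = 5/(5 - 1) = 1.25
|y|^q = 1.5999^1.25 = 1.7994
f*(1.5999) = 1.7994 / 1.25 = 1.4395


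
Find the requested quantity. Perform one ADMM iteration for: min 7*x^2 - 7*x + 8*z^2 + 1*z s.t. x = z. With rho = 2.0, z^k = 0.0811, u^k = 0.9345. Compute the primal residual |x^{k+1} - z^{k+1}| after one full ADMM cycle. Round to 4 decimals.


ADMM iteration with rho = 2.0, z^k = 0.0811, u^k = 0.9345
Step 1: x-update.
Minimize 7*x^2 - 7*x + (2.0/2)*(x - 0.0811 + 0.9345)^2
FOC: (2*7 + 2.0)*x = 7 + 2.0*(0.0811 - 0.9345)
x^{k+1} = 0.3308
Step 2: z-update.
Minimize 8*z^2 + 1*z + (2.0/2)*(0.3308 - z + 0.9345)^2
FOC: (2*8 + 2.0)*z = -1 + 2.0*(0.3308 + 0.9345)
z^{k+1} = 0.085
Step 3: u-update.
u^{k+1} = 0.9345 + 0.3308 - 0.085 = 1.1803
Step 4: Primal residual = |0.3308 - 0.085| = 0.2458


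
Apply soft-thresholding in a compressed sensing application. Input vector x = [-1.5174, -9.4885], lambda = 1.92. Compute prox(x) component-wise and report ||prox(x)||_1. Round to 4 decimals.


Soft-thresholding with lambda = 1.92:
prox(-1.5174) = sign(-1.5174)*max(|-1.5174| - 1.92, 0) = 0.0
prox(-9.4885) = sign(-9.4885)*max(|-9.4885| - 1.92, 0) = -7.5685
prox(x) = [0.0, -7.5685]
||prox(x)||_1 = 0.0 + 7.5685 = 7.5685


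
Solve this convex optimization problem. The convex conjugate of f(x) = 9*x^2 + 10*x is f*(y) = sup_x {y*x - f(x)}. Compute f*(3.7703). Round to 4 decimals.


f*(y) = sup_x {y*x - a*x^2 - b*x} = sup_x {(y-b)*x - a*x^2}
FOC: (y - b) - 2a*x = 0 => x* = (y - b)/(2a)
x* = (3.7703 - 10)/(2*9) = -0.3461
f*(3.7703) = (y-b)^2/(4a) = (3.7703 - 10)^2/(4*9)
= 38.8092/36 = 1.078


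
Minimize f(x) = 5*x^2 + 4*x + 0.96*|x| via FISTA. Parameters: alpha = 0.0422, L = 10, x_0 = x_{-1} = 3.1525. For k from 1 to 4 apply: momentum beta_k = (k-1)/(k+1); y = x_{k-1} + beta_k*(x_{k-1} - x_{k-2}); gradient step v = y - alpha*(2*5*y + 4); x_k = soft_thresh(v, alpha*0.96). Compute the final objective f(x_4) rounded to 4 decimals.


FISTA on f(x) = 5*x^2 + 4*x + 0.96*|x|
L = 10, alpha = 0.0422
Iteration 1: beta = 0.0, y = 3.1525 + 0.0*(3.1525 - 3.1525) = 3.1525
  grad(y) = 35.525, v = y - alpha*grad = 1.6533
  prox(v) = soft_thresh(1.6533, 0.0405) = 1.6128
Iteration 2: beta = 0.3333, y = 1.6128 + 0.3333*(1.6128 - 3.1525) = 1.0996
  grad(y) = 14.9961, v = y - alpha*grad = 0.4668
  prox(v) = soft_thresh(0.4668, 0.0405) = 0.4263
Iteration 3: beta = 0.5, y = 0.4263 + 0.5*(0.4263 - 1.6128) = -0.167
  grad(y) = 2.3298, v = y - alpha*grad = -0.2653
  prox(v) = soft_thresh(-0.2653, 0.0405) = -0.2248
Iteration 4: beta = 0.6, y = -0.2248 + 0.6*(-0.2248 - 0.4263) = -0.6155
  grad(y) = -2.1548, v = y - alpha*grad = -0.5245
  prox(v) = soft_thresh(-0.5245, 0.0405) = -0.484
f(x_4) = 5*(-0.484)^2 + 4*(-0.484) + 0.96*|-0.484| = -0.3


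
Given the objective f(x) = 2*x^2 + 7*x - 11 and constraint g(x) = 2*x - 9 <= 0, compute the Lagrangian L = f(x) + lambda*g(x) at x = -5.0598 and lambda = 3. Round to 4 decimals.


Step 1: Evaluate f(x).
f(-5.0598) = 2*(-5.0598)^2 + 7*(-5.0598) - 11 = 4.7846
Step 2: Evaluate g(x).
g(-5.0598) = 2*-5.0598 - 9 = -19.1196
Step 3: Compute Lagrangian.
L = 4.7846 + 3*-19.1196 = -52.5742


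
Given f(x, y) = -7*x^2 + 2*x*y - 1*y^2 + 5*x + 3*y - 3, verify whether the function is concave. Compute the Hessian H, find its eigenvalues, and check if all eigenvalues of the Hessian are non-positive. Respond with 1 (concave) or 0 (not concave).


The Hessian of f(x,y) = -7*x^2 + 2*x*y - 1*y^2 + 5*x + 3*y - 3 is:
H = [[-14, 2], [2, -2]]
Trace = -14 - 2 = -16
Determinant = -14*-2 - (2)^2 = 24
Discriminant = (-16)^2 - 4*24 = 160.0
Eigenvalues: lambda_1 = -14.3246, lambda_2 = -1.6754
The function is concave.

1


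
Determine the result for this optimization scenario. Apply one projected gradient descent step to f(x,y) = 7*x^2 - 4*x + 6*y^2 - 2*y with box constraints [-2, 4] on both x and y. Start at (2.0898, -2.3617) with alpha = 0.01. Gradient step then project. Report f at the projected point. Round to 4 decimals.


Step 1: Compute gradient at (2.0898, -2.3617).
grad_x = 2*7*2.0898 - 4 = 25.2572
grad_y = 2*6*-2.3617 - 2 = -30.3404
Step 2: Gradient step.
x_raw = 2.0898 - 0.01*25.2572 = 1.8372
y_raw = -2.3617 - 0.01*-30.3404 = -2.0583
Step 3: Project onto [-2, 4].
x_proj = clip(1.8372) = 1.8372
y_proj = clip(-2.0583) = -2.0
Step 4: Evaluate f.
f(1.8372, -2.0) = 44.2789


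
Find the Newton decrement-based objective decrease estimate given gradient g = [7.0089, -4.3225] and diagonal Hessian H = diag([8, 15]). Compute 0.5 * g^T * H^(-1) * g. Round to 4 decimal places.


Step 1: H is diagonal, so H^(-1) * g = [0.8761, -0.2882].
Step 2: g^T H^(-1) g = sum_i g_i^2 / H_ii
  = (7.0089)^2/8 + (-4.3225)^2/15
  = 6.1406 + 1.2456 = 7.3862
Step 3: Objective decrease = 0.5 * g^T H^(-1) g = 3.6931


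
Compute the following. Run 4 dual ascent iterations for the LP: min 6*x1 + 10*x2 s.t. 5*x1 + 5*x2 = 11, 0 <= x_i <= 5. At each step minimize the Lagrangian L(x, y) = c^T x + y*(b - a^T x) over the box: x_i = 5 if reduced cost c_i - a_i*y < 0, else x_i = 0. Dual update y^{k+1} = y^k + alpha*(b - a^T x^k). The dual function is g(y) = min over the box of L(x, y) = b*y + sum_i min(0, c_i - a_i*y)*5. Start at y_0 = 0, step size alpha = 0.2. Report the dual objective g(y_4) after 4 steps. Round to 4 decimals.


Dual ascent for LP: min 6*x1 + 10*x2, 5*x1 + 5*x2 = 11, 0 <= x_i <= 5
Step 1: y^k = 0.0, reduced costs: (6.0, 10.0)
  x^k = (0.0, 0.0), subgradient = b - a^T x = 11.0
  y^{k+1} = 0.0 + 0.2*11.0 = 2.2
Step 2: y^k = 2.2, reduced costs: (-5.0, -1.0)
  x^k = (5.0, 5.0), subgradient = b - a^T x = -39.0
  y^{k+1} = 2.2 + 0.2*-39.0 = -5.6
Step 3: y^k = -5.6, reduced costs: (34.0, 38.0)
  x^k = (0.0, 0.0), subgradient = b - a^T x = 11.0
  y^{k+1} = -5.6 + 0.2*11.0 = -3.4
Step 4: y^k = -3.4, reduced costs: (23.0, 27.0)
  x^k = (0.0, 0.0), subgradient = b - a^T x = 11.0
  y^{k+1} = -3.4 + 0.2*11.0 = -1.2
Dual objective at y_4 = -1.2: reduced costs (12.0, 16.0), box minimizer x = (0.0, 0.0)
g(y_4) = b*y + (c1 - a1*y)*x1 + (c2 - a2*y)*x2 = 11*(-1.2) + 12.0*0.0 + 16.0*0.0 = -13.2 + 0.0 + 0.0 = -13.2


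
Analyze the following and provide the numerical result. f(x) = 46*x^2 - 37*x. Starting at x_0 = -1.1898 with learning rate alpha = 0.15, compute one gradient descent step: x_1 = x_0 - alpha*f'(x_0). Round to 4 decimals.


We compute the gradient at x_0 and apply the update.
f'(x) = 92*x - 37
f'(-1.1898) = 92*-1.1898 - 37 = -146.4616
x_1 = -1.1898 - 0.15*-146.4616 = 20.7794


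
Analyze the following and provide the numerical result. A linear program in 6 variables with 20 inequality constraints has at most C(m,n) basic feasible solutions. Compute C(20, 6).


Each vertex corresponds to some choice of n active constraints out of m, so the number of vertices is at most C(m, n) = m! / (n!(m-n)!).
m = 20, n = 6
Numerator: 20 * 19 * 18 * 17 * 16 * 15
Denominator: 6! = 720
C(20, 6) = 38760


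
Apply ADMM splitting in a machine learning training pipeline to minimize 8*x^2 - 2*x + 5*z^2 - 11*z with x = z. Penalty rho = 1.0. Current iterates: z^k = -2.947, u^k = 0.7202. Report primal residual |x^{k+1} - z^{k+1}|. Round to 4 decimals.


ADMM iteration with rho = 1.0, z^k = -2.947, u^k = 0.7202
Step 1: x-update.
Minimize 8*x^2 - 2*x + (1.0/2)*(x + 2.947 + 0.7202)^2
FOC: (2*8 + 1.0)*x = 2 + 1.0*(-2.947 - 0.7202)
x^{k+1} = -0.0981
Step 2: z-update.
Minimize 5*z^2 - 11*z + (1.0/2)*(-0.0981 - z + 0.7202)^2
FOC: (2*5 + 1.0)*z = 11 + 1.0*(-0.0981 + 0.7202)
z^{k+1} = 1.0566
Step 3: u-update.
u^{k+1} = 0.7202 - 0.0981 - 1.0566 = -0.4344
Step 4: Primal residual = |-0.0981 - 1.0566| = 1.1546


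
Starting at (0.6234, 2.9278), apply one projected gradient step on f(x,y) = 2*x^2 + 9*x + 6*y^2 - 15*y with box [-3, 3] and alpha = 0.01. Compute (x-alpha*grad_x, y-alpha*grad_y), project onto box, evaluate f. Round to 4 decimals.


Step 1: Compute gradient at (0.6234, 2.9278).
grad_x = 2*2*0.6234 + 9 = 11.4936
grad_y = 2*6*2.9278 - 15 = 20.1336
Step 2: Gradient step.
x_raw = 0.6234 - 0.01*11.4936 = 0.5085
y_raw = 2.9278 - 0.01*20.1336 = 2.7265
Step 3: Project onto [-3, 3].
x_proj = clip(0.5085) = 0.5085
y_proj = clip(2.7265) = 2.7265
Step 4: Evaluate f.
f(0.5085, 2.7265) = 8.7979


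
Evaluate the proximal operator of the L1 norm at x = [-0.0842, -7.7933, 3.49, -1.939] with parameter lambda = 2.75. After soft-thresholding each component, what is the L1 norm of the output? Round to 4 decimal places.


Soft-thresholding with lambda = 2.75:
prox(-0.0842) = sign(-0.0842)*max(|-0.0842| - 2.75, 0) = 0.0
prox(-7.7933) = sign(-7.7933)*max(|-7.7933| - 2.75, 0) = -5.0433
prox(3.49) = sign(3.49)*max(|3.49| - 2.75, 0) = 0.74
prox(-1.939) = sign(-1.939)*max(|-1.939| - 2.75, 0) = 0.0
prox(x) = [0.0, -5.0433, 0.74, 0.0]
||prox(x)||_1 = 0.0 + 5.0433 + 0.74 + 0.0 = 5.7833


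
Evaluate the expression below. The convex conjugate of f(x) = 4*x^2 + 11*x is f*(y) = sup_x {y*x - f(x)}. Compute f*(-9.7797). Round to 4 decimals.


f*(y) = sup_x {y*x - a*x^2 - b*x} = sup_x {(y-b)*x - a*x^2}
FOC: (y - b) - 2a*x = 0 => x* = (y - b)/(2a)
x* = (-9.7797 - 11)/(2*4) = -2.5975
f*(-9.7797) = (y-b)^2/(4a) = (-9.7797 - 11)^2/(4*4)
= 431.7959/16 = 26.9872


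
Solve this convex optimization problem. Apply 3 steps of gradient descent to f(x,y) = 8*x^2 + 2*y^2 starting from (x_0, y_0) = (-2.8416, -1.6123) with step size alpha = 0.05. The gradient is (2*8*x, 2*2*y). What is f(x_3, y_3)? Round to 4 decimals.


Gradient descent on f(x,y) = 8*x^2 + 2*y^2.
Starting point: (-2.8416, -1.6123), alpha = 0.05
Step 1: grad_x = 2*8*-2.8416 = -45.4656, grad_y = 2*2*-1.6123 = -6.4492
  x_1 = -2.8416 - 0.05*-45.4656 = -0.5683
  y_1 = -1.6123 - 0.05*-6.4492 = -1.2898
Step 2: grad_x = 2*8*-0.5683 = -9.0931, grad_y = 2*2*-1.2898 = -5.1594
  x_2 = -0.5683 - 0.05*-9.0931 = -0.1137
  y_2 = -1.2898 - 0.05*-5.1594 = -1.0319
Step 3: grad_x = 2*8*-0.1137 = -1.8186, grad_y = 2*2*-1.0319 = -4.1275
  x_3 = -0.1137 - 0.05*-1.8186 = -0.0227
  y_3 = -1.0319 - 0.05*-4.1275 = -0.8255
f(-0.0227, -0.8255) = 8*(-0.0227)^2 + 2*(-0.8255)^2 = 1.367


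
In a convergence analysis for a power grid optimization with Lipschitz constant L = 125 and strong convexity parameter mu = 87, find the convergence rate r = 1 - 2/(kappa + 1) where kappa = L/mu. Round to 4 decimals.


Step 1: Compute the condition number.
kappa = L/mu = 125/87 = 1.4368
Step 2: Compute the convergence rate.
r = 1 - 2/(kappa + 1) = 1 - 2*mu/(L + mu) = (L - mu)/(L + mu) = 38/212 = 0.1792


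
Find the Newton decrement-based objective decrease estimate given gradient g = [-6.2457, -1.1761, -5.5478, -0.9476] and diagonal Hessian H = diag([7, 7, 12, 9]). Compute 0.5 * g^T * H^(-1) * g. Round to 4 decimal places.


Step 1: H is diagonal, so H^(-1) * g = [-0.8922, -0.168, -0.4623, -0.1053].
Step 2: g^T H^(-1) g = sum_i g_i^2 / H_ii
  = (-6.2457)^2/7 + (-1.1761)^2/7 + (-5.5478)^2/12 + (-0.9476)^2/9
  = 5.5727 + 0.1976 + 2.5648 + 0.0998 = 8.4349
Step 3: Objective decrease = 0.5 * g^T H^(-1) g = 4.2174


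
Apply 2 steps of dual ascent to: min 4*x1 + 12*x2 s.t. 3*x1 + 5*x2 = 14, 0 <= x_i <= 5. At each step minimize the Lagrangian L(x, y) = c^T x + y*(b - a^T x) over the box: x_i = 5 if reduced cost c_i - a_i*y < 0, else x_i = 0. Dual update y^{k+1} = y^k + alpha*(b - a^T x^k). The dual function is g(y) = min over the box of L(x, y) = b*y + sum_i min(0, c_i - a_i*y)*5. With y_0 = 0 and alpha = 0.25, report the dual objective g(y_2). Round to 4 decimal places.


Dual ascent for LP: min 4*x1 + 12*x2, 3*x1 + 5*x2 = 14, 0 <= x_i <= 5
Step 1: y^k = 0.0, reduced costs: (4.0, 12.0)
  x^k = (0.0, 0.0), subgradient = b - a^T x = 14.0
  y^{k+1} = 0.0 + 0.25*14.0 = 3.5
Step 2: y^k = 3.5, reduced costs: (-6.5, -5.5)
  x^k = (5.0, 5.0), subgradient = b - a^T x = -26.0
  y^{k+1} = 3.5 + 0.25*-26.0 = -3.0
Dual objective at y_2 = -3.0: reduced costs (13.0, 27.0), box minimizer x = (0.0, 0.0)
g(y_2) = b*y + (c1 - a1*y)*x1 + (c2 - a2*y)*x2 = 14*(-3.0) + 13.0*0.0 + 27.0*0.0 = -42.0 + 0.0 + 0.0 = -42.0


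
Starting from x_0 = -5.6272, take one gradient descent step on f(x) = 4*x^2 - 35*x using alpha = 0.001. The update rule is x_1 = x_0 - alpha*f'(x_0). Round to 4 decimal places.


We compute the gradient at x_0 and apply the update.
f'(x) = 8*x - 35
f'(-5.6272) = 8*-5.6272 - 35 = -80.0176
x_1 = -5.6272 - 0.001*-80.0176 = -5.5472


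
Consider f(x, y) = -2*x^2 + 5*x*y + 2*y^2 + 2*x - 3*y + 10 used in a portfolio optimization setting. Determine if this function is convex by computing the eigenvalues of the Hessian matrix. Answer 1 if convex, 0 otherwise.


The Hessian of f(x,y) = -2*x^2 + 5*x*y + 2*y^2 + 2*x - 3*y + 10 is:
H = [[-4, 5], [5, 4]]
Trace = -4 + 4 = 0
Determinant = -4*4 - (5)^2 = -41
Discriminant = (0)^2 - 4*-41 = 164.0
Eigenvalues: lambda_1 = -6.4031, lambda_2 = 6.4031
The function is not convex.

0


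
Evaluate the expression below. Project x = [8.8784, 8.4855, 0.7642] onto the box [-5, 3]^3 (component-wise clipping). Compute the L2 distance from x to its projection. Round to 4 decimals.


Project each component onto [-5, 3].
clip(8.8784) = 3.0, clip(8.4855) = 3.0, clip(0.7642) = 0.7642
Projection = [3.0, 3.0, 0.7642]
Squared diffs: [34.5556, 30.0907, 0.0]
Distance = sqrt(64.6463) = 8.0403


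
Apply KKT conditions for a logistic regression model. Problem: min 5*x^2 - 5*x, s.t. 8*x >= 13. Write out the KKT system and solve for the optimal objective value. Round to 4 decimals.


Step 1: Try lambda = 0 (constraint inactive).
x_unc = 5/(2*5) = 0.5
Check: 8*0.5 = 4.0 < 13 -- violated!
Step 2: Constraint must be active: 8*x = 13
x* = 13/8 = 1.625
lambda = (2*5*1.625 - 5)/8 = 1.4063
Step 3: Compute optimal value.
f(x*) = 5*1.625^2 - 5*1.625 = 5.0781


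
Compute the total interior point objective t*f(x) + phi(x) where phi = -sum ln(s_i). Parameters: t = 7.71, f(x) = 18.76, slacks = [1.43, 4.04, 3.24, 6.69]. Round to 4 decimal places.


Step 1: Compute log-barrier.
ln values: [0.3577, 1.3962, 1.1756, 1.9006]
phi = -(0.3577 + 1.3962 + 1.1756 + 1.9006) = -4.8301
Step 2: Compute augmented objective.
t*f(x) = 7.71*18.76 = 144.6396
Total = 144.6396 - 4.8301 = 139.8095


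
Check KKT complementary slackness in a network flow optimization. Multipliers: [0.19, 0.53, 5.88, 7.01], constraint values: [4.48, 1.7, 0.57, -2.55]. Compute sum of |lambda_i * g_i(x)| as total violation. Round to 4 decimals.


KKT complementary slackness check:
lambda_1 * g_1 = 0.19 * 4.48 = 0.8512
lambda_2 * g_2 = 0.53 * 1.7 = 0.901
lambda_3 * g_3 = 5.88 * 0.57 = 3.3516
lambda_4 * g_4 = 7.01 * -2.55 = -17.8755
Total violation = 0.8512 + 0.901 + 3.3516 + 17.8755 = 22.9793


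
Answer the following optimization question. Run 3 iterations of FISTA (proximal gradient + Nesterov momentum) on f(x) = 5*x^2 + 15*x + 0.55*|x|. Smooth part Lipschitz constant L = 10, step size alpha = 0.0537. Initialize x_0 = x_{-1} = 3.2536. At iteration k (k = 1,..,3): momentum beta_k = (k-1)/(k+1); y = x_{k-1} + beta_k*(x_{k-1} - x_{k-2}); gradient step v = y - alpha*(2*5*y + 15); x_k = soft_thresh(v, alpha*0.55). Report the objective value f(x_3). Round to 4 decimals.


FISTA on f(x) = 5*x^2 + 15*x + 0.55*|x|
L = 10, alpha = 0.0537
Iteration 1: beta = 0.0, y = 3.2536 + 0.0*(3.2536 - 3.2536) = 3.2536
  grad(y) = 47.536, v = y - alpha*grad = 0.7009
  prox(v) = soft_thresh(0.7009, 0.0295) = 0.6714
Iteration 2: beta = 0.3333, y = 0.6714 + 0.3333*(0.6714 - 3.2536) = -0.1894
  grad(y) = 13.1064, v = y - alpha*grad = -0.8932
  prox(v) = soft_thresh(-0.8932, 0.0295) = -0.8636
Iteration 3: beta = 0.5, y = -0.8636 + 0.5*(-0.8636 - 0.6714) = -1.6311
  grad(y) = -1.3115, v = y - alpha*grad = -1.5607
  prox(v) = soft_thresh(-1.5607, 0.0295) = -1.5312
f(x_3) = 5*(-1.5312)^2 + 15*(-1.5312) + 0.55*|-1.5312| = -10.403


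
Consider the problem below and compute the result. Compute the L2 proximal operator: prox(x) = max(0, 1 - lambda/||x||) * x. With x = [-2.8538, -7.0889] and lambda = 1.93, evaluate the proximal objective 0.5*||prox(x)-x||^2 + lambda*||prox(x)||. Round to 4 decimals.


Step 1: Compute ||x||.
||x|| = 7.6418
Step 2: Compute scaling factor.
scale = max(0, 1 - 1.93/7.6418) = 0.7474
Step 3: prox(x) = [-2.133, -5.2985]
||prox(x)|| = 5.7118
Step 4: Proximal objective.
0.5*||prox-x||^2 = 1.8625
lambda*||prox|| = 11.0238
Total = 12.8862


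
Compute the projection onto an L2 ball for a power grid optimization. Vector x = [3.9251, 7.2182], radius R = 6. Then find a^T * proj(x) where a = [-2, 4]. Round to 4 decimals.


Step 1: Compute ||x|| (intermediates to 6 decimals).
||x|| = sqrt(3.9251^2 + 7.2182^2) = 8.216375
Step 2: Project.
Since ||x|| > R, scale = R/||x|| = 6/8.216375 = 0.730249, proj(x) = scale * x
proj(x) = [2.8663, 5.271083]
Step 3: Dot product.
a^T * proj(x) = -2*2.8663 + 4*5.271083 = 15.3517


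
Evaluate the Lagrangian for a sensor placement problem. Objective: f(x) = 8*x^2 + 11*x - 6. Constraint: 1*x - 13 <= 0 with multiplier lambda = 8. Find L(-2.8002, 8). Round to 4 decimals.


Step 1: Evaluate f(x).
f(-2.8002) = 8*(-2.8002)^2 + 11*(-2.8002) - 6 = 25.9268
Step 2: Evaluate g(x).
g(-2.8002) = 1*-2.8002 - 13 = -15.8002
Step 3: Compute Lagrangian.
L = 25.9268 + 8*-15.8002 = -100.4748


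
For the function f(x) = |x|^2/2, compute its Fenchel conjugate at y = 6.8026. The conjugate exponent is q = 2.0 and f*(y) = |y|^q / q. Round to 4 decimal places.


The conjugate exponent q satisfies 1/p + 1/q = 1.
p = 2, so q = 2/(2 - 1) = 2.0
|y|^q = 6.8026^2.0 = 46.2754
f*(6.8026) = 46.2754 / 2.0 = 23.1377


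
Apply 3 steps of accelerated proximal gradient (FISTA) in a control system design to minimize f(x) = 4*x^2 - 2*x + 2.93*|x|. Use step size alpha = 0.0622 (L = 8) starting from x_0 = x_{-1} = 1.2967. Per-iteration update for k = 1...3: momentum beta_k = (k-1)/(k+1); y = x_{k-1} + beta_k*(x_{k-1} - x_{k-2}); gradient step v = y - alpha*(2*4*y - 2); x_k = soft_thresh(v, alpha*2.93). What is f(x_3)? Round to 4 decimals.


FISTA on f(x) = 4*x^2 - 2*x + 2.93*|x|
L = 8, alpha = 0.0622
Iteration 1: beta = 0.0, y = 1.2967 + 0.0*(1.2967 - 1.2967) = 1.2967
  grad(y) = 8.3736, v = y - alpha*grad = 0.7759
  prox(v) = soft_thresh(0.7759, 0.1822) = 0.5936
Iteration 2: beta = 0.3333, y = 0.5936 + 0.3333*(0.5936 - 1.2967) = 0.3593
  grad(y) = 0.874, v = y - alpha*grad = 0.3049
  prox(v) = soft_thresh(0.3049, 0.1822) = 0.1226
Iteration 3: beta = 0.5, y = 0.1226 + 0.5*(0.1226 - 0.5936) = -0.1128
  grad(y) = -2.9027, v = y - alpha*grad = 0.0677
  prox(v) = soft_thresh(0.0677, 0.1822) = 0.0
f(x_3) = 4*0.0^2 - 2*0.0 + 2.93*|0.0| = 0.0


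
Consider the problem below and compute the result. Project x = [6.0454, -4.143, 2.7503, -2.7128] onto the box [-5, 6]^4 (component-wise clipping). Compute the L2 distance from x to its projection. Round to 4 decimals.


Project each component onto [-5, 6].
clip(6.0454) = 6.0, clip(-4.143) = -4.143, clip(2.7503) = 2.7503, clip(-2.7128) = -2.7128
Projection = [6.0, -4.143, 2.7503, -2.7128]
Squared diffs: [0.0021, 0.0, 0.0, 0.0]
Distance = sqrt(0.0021) = 0.0454


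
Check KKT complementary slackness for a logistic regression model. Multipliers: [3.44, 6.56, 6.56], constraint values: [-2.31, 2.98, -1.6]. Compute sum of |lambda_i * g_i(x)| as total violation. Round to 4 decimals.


KKT complementary slackness check:
lambda_1 * g_1 = 3.44 * -2.31 = -7.9464
lambda_2 * g_2 = 6.56 * 2.98 = 19.5488
lambda_3 * g_3 = 6.56 * -1.6 = -10.496
Total violation = 7.9464 + 19.5488 + 10.496 = 37.9912


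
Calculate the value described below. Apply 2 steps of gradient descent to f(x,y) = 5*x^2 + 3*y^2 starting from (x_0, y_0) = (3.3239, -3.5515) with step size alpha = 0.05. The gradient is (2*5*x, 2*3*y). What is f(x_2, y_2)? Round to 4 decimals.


Gradient descent on f(x,y) = 5*x^2 + 3*y^2.
Starting point: (3.3239, -3.5515), alpha = 0.05
Step 1: grad_x = 2*5*3.3239 = 33.239, grad_y = 2*3*-3.5515 = -21.309
  x_1 = 3.3239 - 0.05*33.239 = 1.662
  y_1 = -3.5515 - 0.05*-21.309 = -2.4861
Step 2: grad_x = 2*5*1.662 = 16.6195, grad_y = 2*3*-2.4861 = -14.9163
  x_2 = 1.662 - 0.05*16.6195 = 0.831
  y_2 = -2.4861 - 0.05*-14.9163 = -1.7402
f(0.831, -1.7402) = 5*0.831^2 + 3*(-1.7402)^2 = 12.5379


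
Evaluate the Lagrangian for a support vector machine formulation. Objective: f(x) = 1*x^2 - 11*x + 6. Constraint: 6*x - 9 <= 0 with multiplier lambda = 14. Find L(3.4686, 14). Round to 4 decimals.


Step 1: Evaluate f(x).
f(3.4686) = 1*3.4686^2 - 11*3.4686 + 6 = -20.1234
Step 2: Evaluate g(x).
g(3.4686) = 6*3.4686 - 9 = 11.8116
Step 3: Compute Lagrangian.
L = -20.1234 + 14*11.8116 = 145.239


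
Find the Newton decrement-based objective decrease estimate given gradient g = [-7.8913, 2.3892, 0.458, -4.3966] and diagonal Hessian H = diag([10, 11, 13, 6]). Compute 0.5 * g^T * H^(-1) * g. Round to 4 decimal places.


Step 1: H is diagonal, so H^(-1) * g = [-0.7891, 0.2172, 0.0352, -0.7328].
Step 2: g^T H^(-1) g = sum_i g_i^2 / H_ii
  = (-7.8913)^2/10 + (2.3892)^2/11 + (0.458)^2/13 + (-4.3966)^2/6
  = 6.2273 + 0.5189 + 0.0161 + 3.2217 = 9.984
Step 3: Objective decrease = 0.5 * g^T H^(-1) g = 4.992


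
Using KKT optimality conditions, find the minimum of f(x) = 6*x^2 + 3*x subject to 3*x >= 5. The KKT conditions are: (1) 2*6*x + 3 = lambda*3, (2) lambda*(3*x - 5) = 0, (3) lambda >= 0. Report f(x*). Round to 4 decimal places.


Step 1: Try lambda = 0 (constraint inactive).
x_unc = -3/(2*6) = -0.25
Check: 3*-0.25 = -0.75 < 5 -- violated!
Step 2: Constraint must be active: 3*x = 5
x* = 5/3 = 1.6667 (rounded; the exact value 5/3 is used below)
lambda = (2*6*(5/3) + 3)/3 = 7.6667
Step 3: Compute optimal value.
f(x*) = 6*(5/3)^2 + 3*(5/3) = 21.6667


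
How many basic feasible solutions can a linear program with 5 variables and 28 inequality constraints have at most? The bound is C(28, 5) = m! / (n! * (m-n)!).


Each vertex corresponds to some choice of n active constraints out of m, so the number of vertices is at most C(m, n) = m! / (n!(m-n)!).
m = 28, n = 5
Numerator: 28 * 27 * 26 * 25 * 24
Denominator: 5! = 120
C(28, 5) = 98280


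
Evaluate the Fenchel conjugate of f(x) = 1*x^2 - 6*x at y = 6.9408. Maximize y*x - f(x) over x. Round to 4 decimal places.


f*(y) = sup_x {y*x - a*x^2 - b*x} = sup_x {(y-b)*x - a*x^2}
FOC: (y - b) - 2a*x = 0 => x* = (y - b)/(2a)
x* = (6.9408 + 6)/(2*1) = 6.4704
f*(6.9408) = (y-b)^2/(4a) = (6.9408 + 6)^2/(4*1)
= 167.4643/4 = 41.8661


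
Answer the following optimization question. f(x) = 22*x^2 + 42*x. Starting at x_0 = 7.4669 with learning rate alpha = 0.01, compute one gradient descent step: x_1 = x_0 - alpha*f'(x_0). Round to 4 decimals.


We compute the gradient at x_0 and apply the update.
f'(x) = 44*x + 42
f'(7.4669) = 44*7.4669 + 42 = 370.5436
x_1 = 7.4669 - 0.01*370.5436 = 3.7615


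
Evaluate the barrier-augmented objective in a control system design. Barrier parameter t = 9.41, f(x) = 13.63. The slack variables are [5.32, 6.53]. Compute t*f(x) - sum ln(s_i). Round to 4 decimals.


Step 1: Compute log-barrier.
ln values: [1.6715, 1.8764]
phi = -(1.6715 + 1.8764) = -3.5479
Step 2: Compute augmented objective.
t*f(x) = 9.41*13.63 = 128.2583
Total = 128.2583 - 3.5479 = 124.7104


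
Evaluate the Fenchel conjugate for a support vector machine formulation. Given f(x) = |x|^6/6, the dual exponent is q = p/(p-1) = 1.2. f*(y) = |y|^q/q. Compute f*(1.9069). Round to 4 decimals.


The conjugate exponent q satisfies 1/p + 1/q = 1.
p = 6, so q = 6/(6 - 1) = 1.2
|y|^q = 1.9069^1.2 = 2.1697
f*(1.9069) = 2.1697 / 1.2 = 1.8081


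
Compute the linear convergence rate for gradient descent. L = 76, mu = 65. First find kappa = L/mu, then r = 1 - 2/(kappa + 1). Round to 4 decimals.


Step 1: Compute the condition number.
kappa = L/mu = 76/65 = 1.1692
Step 2: Compute the convergence rate.
r = 1 - 2/(kappa + 1) = 1 - 2*mu/(L + mu) = (L - mu)/(L + mu) = 11/141 = 0.078


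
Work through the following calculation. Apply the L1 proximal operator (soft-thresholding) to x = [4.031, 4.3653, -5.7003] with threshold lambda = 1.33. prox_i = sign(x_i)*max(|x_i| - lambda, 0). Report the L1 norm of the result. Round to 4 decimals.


Soft-thresholding with lambda = 1.33:
prox(4.031) = sign(4.031)*max(|4.031| - 1.33, 0) = 2.701
prox(4.3653) = sign(4.3653)*max(|4.3653| - 1.33, 0) = 3.0353
prox(-5.7003) = sign(-5.7003)*max(|-5.7003| - 1.33, 0) = -4.3703
prox(x) = [2.701, 3.0353, -4.3703]
||prox(x)||_1 = 2.701 + 3.0353 + 4.3703 = 10.1066


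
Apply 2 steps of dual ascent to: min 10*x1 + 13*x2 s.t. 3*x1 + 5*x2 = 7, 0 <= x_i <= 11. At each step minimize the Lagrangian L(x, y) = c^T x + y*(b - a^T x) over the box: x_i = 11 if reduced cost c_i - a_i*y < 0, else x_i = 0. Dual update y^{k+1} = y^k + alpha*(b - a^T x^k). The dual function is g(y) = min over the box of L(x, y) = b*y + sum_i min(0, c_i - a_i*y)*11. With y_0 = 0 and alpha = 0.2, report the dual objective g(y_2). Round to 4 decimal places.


Dual ascent for LP: min 10*x1 + 13*x2, 3*x1 + 5*x2 = 7, 0 <= x_i <= 11
Step 1: y^k = 0.0, reduced costs: (10.0, 13.0)
  x^k = (0.0, 0.0), subgradient = b - a^T x = 7.0
  y^{k+1} = 0.0 + 0.2*7.0 = 1.4
Step 2: y^k = 1.4, reduced costs: (5.8, 6.0)
  x^k = (0.0, 0.0), subgradient = b - a^T x = 7.0
  y^{k+1} = 1.4 + 0.2*7.0 = 2.8
Dual objective at y_2 = 2.8: reduced costs (1.6, -1.0), box minimizer x = (0.0, 11.0)
g(y_2) = b*y + (c1 - a1*y)*x1 + (c2 - a2*y)*x2 = 7*2.8 + 1.6*0.0 + (-1.0)*11.0 = 19.6 + 0.0 - 11.0 = 8.6


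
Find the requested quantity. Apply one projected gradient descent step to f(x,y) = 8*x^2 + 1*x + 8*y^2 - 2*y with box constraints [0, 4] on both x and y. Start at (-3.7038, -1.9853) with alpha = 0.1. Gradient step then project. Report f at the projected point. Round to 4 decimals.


Step 1: Compute gradient at (-3.7038, -1.9853).
grad_x = 2*8*-3.7038 + 1 = -58.2608
grad_y = 2*8*-1.9853 - 2 = -33.7648
Step 2: Gradient step.
x_raw = -3.7038 - 0.1*-58.2608 = 2.1223
y_raw = -1.9853 - 0.1*-33.7648 = 1.3912
Step 3: Project onto [0, 4].
x_proj = clip(2.1223) = 2.1223
y_proj = clip(1.3912) = 1.3912
Step 4: Evaluate f.
f(2.1223, 1.3912) = 50.8556


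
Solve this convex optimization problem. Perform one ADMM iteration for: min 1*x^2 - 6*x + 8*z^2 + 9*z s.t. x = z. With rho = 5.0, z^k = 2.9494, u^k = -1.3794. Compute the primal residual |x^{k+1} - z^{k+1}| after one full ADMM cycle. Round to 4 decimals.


ADMM iteration with rho = 5.0, z^k = 2.9494, u^k = -1.3794
Step 1: x-update.
Minimize 1*x^2 - 6*x + (5.0/2)*(x - 2.9494 - 1.3794)^2
FOC: (2*1 + 5.0)*x = 6 + 5.0*(2.9494 + 1.3794)
x^{k+1} = 3.9491
Step 2: z-update.
Minimize 8*z^2 + 9*z + (5.0/2)*(3.9491 - z - 1.3794)^2
FOC: (2*8 + 5.0)*z = -9 + 5.0*(3.9491 - 1.3794)
z^{k+1} = 0.1833
Step 3: u-update.
u^{k+1} = -1.3794 + 3.9491 - 0.1833 = 2.3865
Step 4: Primal residual = |3.9491 - 0.1833| = 3.7659


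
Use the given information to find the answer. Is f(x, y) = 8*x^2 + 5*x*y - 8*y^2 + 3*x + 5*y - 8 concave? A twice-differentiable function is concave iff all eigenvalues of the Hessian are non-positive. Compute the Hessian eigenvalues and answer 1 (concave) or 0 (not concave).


The Hessian of f(x,y) = 8*x^2 + 5*x*y - 8*y^2 + 3*x + 5*y - 8 is:
H = [[16, 5], [5, -16]]
Trace = 16 - 16 = 0
Determinant = 16*-16 - (5)^2 = -281
Discriminant = (0)^2 - 4*-281 = 1124.0
Eigenvalues: lambda_1 = -16.7631, lambda_2 = 16.7631
The function is not concave.

0


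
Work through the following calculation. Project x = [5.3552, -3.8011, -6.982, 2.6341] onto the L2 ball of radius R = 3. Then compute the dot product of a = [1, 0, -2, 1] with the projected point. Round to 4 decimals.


Step 1: Compute ||x|| (intermediates to 6 decimals).
||x|| = sqrt(5.3552^2 + (-3.8011)^2 + (-6.982)^2 + 2.6341^2) = 9.94049
Step 2: Project.
Since ||x|| > R, scale = R/||x|| = 3/9.94049 = 0.301796, proj(x) = scale * x
proj(x) = [1.616178, -1.147157, -2.10714, 0.794961]
Step 3: Dot product.
a^T * proj(x) = 1*1.616178 + 0*(-1.147157) - 2*(-2.10714) + 1*0.794961 = 6.6254


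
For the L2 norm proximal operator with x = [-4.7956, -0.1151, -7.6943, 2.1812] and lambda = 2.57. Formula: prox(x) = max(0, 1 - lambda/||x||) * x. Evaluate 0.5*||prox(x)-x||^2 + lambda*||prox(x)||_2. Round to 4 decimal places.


Step 1: Compute ||x||.
||x|| = 9.3258
Step 2: Compute scaling factor.
scale = max(0, 1 - 2.57/9.3258) = 0.7244
Step 3: prox(x) = [-3.474, -0.0834, -5.5739, 1.5801]
||prox(x)|| = 6.7558
Step 4: Proximal objective.
0.5*||prox-x||^2 = 3.3025
lambda*||prox|| = 17.3624
Total = 20.6649


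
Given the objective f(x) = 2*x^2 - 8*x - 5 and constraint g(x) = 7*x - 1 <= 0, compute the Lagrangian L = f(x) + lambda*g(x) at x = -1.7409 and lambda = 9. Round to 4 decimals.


Step 1: Evaluate f(x).
f(-1.7409) = 2*(-1.7409)^2 - 8*(-1.7409) - 5 = 14.9887
Step 2: Evaluate g(x).
g(-1.7409) = 7*-1.7409 - 1 = -13.1863
Step 3: Compute Lagrangian.
L = 14.9887 + 9*-13.1863 = -103.688


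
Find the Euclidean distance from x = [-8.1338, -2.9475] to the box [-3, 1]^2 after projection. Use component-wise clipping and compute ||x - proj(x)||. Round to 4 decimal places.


Project each component onto [-3, 1].
clip(-8.1338) = -3.0, clip(-2.9475) = -2.9475
Projection = [-3.0, -2.9475]
Squared diffs: [26.3559, 0.0]
Distance = sqrt(26.3559) = 5.1338


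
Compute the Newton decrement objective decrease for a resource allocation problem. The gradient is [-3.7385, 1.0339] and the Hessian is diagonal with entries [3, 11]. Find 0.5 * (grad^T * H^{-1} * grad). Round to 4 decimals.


Step 1: H is diagonal, so H^(-1) * g = [-1.2462, 0.094].
Step 2: g^T H^(-1) g = sum_i g_i^2 / H_ii
  = (-3.7385)^2/3 + (1.0339)^2/11
  = 4.6588 + 0.0972 = 4.756
Step 3: Objective decrease = 0.5 * g^T H^(-1) g = 2.378


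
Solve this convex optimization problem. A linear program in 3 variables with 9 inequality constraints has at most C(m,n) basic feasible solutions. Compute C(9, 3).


Each vertex corresponds to some choice of n active constraints out of m, so the number of vertices is at most C(m, n) = m! / (n!(m-n)!).
m = 9, n = 3
Numerator: 9 * 8 * 7
Denominator: 3! = 6
C(9, 3) = 84


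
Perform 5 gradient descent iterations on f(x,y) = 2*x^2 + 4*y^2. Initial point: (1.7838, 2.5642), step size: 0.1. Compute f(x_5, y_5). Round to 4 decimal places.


Gradient descent on f(x,y) = 2*x^2 + 4*y^2.
Starting point: (1.7838, 2.5642), alpha = 0.1
Step 1: grad_x = 2*2*1.7838 = 7.1352, grad_y = 2*4*2.5642 = 20.5136
  x_1 = 1.7838 - 0.1*7.1352 = 1.0703
  y_1 = 2.5642 - 0.1*20.5136 = 0.5128
Step 2: grad_x = 2*2*1.0703 = 4.2811, grad_y = 2*4*0.5128 = 4.1027
  x_2 = 1.0703 - 0.1*4.2811 = 0.6422
  y_2 = 0.5128 - 0.1*4.1027 = 0.1026
Step 3: grad_x = 2*2*0.6422 = 2.5687, grad_y = 2*4*0.1026 = 0.8205
  x_3 = 0.6422 - 0.1*2.5687 = 0.3853
  y_3 = 0.1026 - 0.1*0.8205 = 0.0205
Step 4: grad_x = 2*2*0.3853 = 1.5412, grad_y = 2*4*0.0205 = 0.1641
  x_4 = 0.3853 - 0.1*1.5412 = 0.2312
  y_4 = 0.0205 - 0.1*0.1641 = 0.0041
Step 5: grad_x = 2*2*0.2312 = 0.9247, grad_y = 2*4*0.0041 = 0.0328
  x_5 = 0.2312 - 0.1*0.9247 = 0.1387
  y_5 = 0.0041 - 0.1*0.0328 = 0.0008
f(0.1387, 0.0008) = 2*0.1387^2 + 4*0.0008^2 = 0.0385


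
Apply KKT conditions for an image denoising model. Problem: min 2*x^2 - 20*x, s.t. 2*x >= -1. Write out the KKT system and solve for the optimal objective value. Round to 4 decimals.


Step 1: Try lambda = 0 (constraint inactive).
Stationarity: 2*2*x - 20 = 0
x* = 20/(2*2) = 5.0
Check constraint: 2*5.0 = 10.0 >= -1 -- satisfied.
Step 2: Compute optimal value.
f(x*) = 2*5.0^2 - 20*5.0 = -50.0


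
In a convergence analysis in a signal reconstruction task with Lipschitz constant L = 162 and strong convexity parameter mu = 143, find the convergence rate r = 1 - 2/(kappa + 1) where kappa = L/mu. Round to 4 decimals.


Step 1: Compute the condition number.
kappa = L/mu = 162/143 = 1.1329
Step 2: Compute the convergence rate.
r = 1 - 2/(kappa + 1) = 1 - 2*mu/(L + mu) = (L - mu)/(L + mu) = 19/305 = 0.0623


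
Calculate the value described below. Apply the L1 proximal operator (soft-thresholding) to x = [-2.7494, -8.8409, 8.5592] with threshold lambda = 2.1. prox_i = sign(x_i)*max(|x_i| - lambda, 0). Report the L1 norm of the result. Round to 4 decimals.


Soft-thresholding with lambda = 2.1:
prox(-2.7494) = sign(-2.7494)*max(|-2.7494| - 2.1, 0) = -0.6494
prox(-8.8409) = sign(-8.8409)*max(|-8.8409| - 2.1, 0) = -6.7409
prox(8.5592) = sign(8.5592)*max(|8.5592| - 2.1, 0) = 6.4592
prox(x) = [-0.6494, -6.7409, 6.4592]
||prox(x)||_1 = 0.6494 + 6.7409 + 6.4592 = 13.8495


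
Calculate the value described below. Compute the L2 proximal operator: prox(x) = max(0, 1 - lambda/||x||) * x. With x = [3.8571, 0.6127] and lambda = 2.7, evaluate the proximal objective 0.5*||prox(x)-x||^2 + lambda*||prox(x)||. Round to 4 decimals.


Step 1: Compute ||x||.
||x|| = 3.9055
Step 2: Compute scaling factor.
scale = max(0, 1 - 2.7/3.9055) = 0.3087
Step 3: prox(x) = [1.1905, 0.1891]
||prox(x)|| = 1.2055
Step 4: Proximal objective.
0.5*||prox-x||^2 = 3.645
lambda*||prox|| = 3.2549
Total = 6.8997


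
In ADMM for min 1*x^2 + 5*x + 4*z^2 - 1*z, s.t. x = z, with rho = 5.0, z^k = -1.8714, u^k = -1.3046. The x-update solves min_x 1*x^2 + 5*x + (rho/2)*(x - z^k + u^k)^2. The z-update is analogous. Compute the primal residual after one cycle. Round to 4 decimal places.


ADMM iteration with rho = 5.0, z^k = -1.8714, u^k = -1.3046
Step 1: x-update.
Minimize 1*x^2 + 5*x + (5.0/2)*(x + 1.8714 - 1.3046)^2
FOC: (2*1 + 5.0)*x = -5 + 5.0*(-1.8714 + 1.3046)
x^{k+1} = -1.1191
Step 2: z-update.
Minimize 4*z^2 - 1*z + (5.0/2)*(-1.1191 - z - 1.3046)^2
FOC: (2*4 + 5.0)*z = 1 + 5.0*(-1.1191 - 1.3046)
z^{k+1} = -0.8553
Step 3: u-update.
u^{k+1} = -1.3046 - 1.1191 + 0.8553 = -1.5685
Step 4: Primal residual = |-1.1191 + 0.8553| = 0.2639


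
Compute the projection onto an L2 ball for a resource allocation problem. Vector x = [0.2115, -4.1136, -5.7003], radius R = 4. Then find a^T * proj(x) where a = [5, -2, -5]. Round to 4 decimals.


Step 1: Compute ||x|| (intermediates to 6 decimals).
||x|| = sqrt(0.2115^2 + (-4.1136)^2 + (-5.7003)^2) = 7.03277
Step 2: Project.
Since ||x|| > R, scale = R/||x|| = 4/7.03277 = 0.568766, proj(x) = scale * x
proj(x) = [0.120294, -2.339676, -3.242137]
Step 3: Dot product.
a^T * proj(x) = 5*0.120294 - 2*(-2.339676) - 5*(-3.242137) = 21.4915


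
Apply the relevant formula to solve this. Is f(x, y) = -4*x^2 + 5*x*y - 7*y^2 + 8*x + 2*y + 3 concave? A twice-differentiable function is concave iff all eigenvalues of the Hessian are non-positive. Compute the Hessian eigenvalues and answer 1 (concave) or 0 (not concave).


The Hessian of f(x,y) = -4*x^2 + 5*x*y - 7*y^2 + 8*x + 2*y + 3 is:
H = [[-8, 5], [5, -14]]
Trace = -8 - 14 = -22
Determinant = -8*-14 - (5)^2 = 87
Discriminant = (-22)^2 - 4*87 = 136.0
Eigenvalues: lambda_1 = -16.831, lambda_2 = -5.169
The function is concave.

1


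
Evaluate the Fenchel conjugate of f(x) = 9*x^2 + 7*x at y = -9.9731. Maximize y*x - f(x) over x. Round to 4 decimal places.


f*(y) = sup_x {y*x - a*x^2 - b*x} = sup_x {(y-b)*x - a*x^2}
FOC: (y - b) - 2a*x = 0 => x* = (y - b)/(2a)
x* = (-9.9731 - 7)/(2*9) = -0.943
f*(-9.9731) = (y-b)^2/(4a) = (-9.9731 - 7)^2/(4*9)
= 288.0861/36 = 8.0024


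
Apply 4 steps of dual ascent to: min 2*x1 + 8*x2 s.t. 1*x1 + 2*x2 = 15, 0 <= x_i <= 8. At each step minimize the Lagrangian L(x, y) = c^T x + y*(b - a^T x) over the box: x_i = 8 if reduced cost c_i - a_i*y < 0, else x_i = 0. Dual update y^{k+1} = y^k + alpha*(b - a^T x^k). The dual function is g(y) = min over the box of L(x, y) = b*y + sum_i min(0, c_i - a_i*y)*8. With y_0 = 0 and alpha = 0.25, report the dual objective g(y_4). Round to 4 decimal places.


Dual ascent for LP: min 2*x1 + 8*x2, 1*x1 + 2*x2 = 15, 0 <= x_i <= 8
Step 1: y^k = 0.0, reduced costs: (2.0, 8.0)
  x^k = (0.0, 0.0), subgradient = b - a^T x = 15.0
  y^{k+1} = 0.0 + 0.25*15.0 = 3.75
Step 2: y^k = 3.75, reduced costs: (-1.75, 0.5)
  x^k = (8.0, 0.0), subgradient = b - a^T x = 7.0
  y^{k+1} = 3.75 + 0.25*7.0 = 5.5
Step 3: y^k = 5.5, reduced costs: (-3.5, -3.0)
  x^k = (8.0, 8.0), subgradient = b - a^T x = -9.0
  y^{k+1} = 5.5 + 0.25*-9.0 = 3.25
Step 4: y^k = 3.25, reduced costs: (-1.25, 1.5)
  x^k = (8.0, 0.0), subgradient = b - a^T x = 7.0
  y^{k+1} = 3.25 + 0.25*7.0 = 5.0
Dual objective at y_4 = 5.0: reduced costs (-3.0, -2.0), box minimizer x = (8.0, 8.0)
g(y_4) = b*y + (c1 - a1*y)*x1 + (c2 - a2*y)*x2 = 15*5.0 + (-3.0)*8.0 + (-2.0)*8.0 = 75.0 - 24.0 - 16.0 = 35.0


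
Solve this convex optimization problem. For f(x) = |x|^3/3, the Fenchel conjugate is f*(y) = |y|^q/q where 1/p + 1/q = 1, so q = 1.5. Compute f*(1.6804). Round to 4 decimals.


The conjugate exponent q satisfies 1/p + 1/q = 1.
p = 3, so q = 3/(3 - 1) = 1.5
|y|^q = 1.6804^1.5 = 2.1783
f*(1.6804) = 2.1783 / 1.5 = 1.4522


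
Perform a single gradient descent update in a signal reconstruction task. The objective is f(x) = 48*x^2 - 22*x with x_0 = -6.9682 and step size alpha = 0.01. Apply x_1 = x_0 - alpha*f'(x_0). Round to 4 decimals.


We compute the gradient at x_0 and apply the update.
f'(x) = 96*x - 22
f'(-6.9682) = 96*-6.9682 - 22 = -690.9472
x_1 = -6.9682 - 0.01*-690.9472 = -0.0587


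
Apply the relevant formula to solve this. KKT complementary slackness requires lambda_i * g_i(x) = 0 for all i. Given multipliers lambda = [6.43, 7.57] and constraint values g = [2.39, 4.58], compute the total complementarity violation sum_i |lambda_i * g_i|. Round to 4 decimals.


KKT complementary slackness check:
lambda_1 * g_1 = 6.43 * 2.39 = 15.3677
lambda_2 * g_2 = 7.57 * 4.58 = 34.6706
Total violation = 15.3677 + 34.6706 = 50.0383


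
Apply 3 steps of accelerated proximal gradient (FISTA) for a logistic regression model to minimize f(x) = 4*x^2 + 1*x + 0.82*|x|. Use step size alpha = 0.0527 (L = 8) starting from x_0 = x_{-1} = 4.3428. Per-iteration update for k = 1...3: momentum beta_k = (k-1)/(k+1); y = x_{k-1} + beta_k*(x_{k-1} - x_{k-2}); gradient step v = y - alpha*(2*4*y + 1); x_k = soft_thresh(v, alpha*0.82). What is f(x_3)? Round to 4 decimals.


FISTA on f(x) = 4*x^2 + 1*x + 0.82*|x|
L = 8, alpha = 0.0527
Iteration 1: beta = 0.0, y = 4.3428 + 0.0*(4.3428 - 4.3428) = 4.3428
  grad(y) = 35.7424, v = y - alpha*grad = 2.4592
  prox(v) = soft_thresh(2.4592, 0.0432) = 2.416
Iteration 2: beta = 0.3333, y = 2.416 + 0.3333*(2.416 - 4.3428) = 1.7737
  grad(y) = 15.1895, v = y - alpha*grad = 0.9732
  prox(v) = soft_thresh(0.9732, 0.0432) = 0.93
Iteration 3: beta = 0.5, y = 0.93 + 0.5*(0.93 - 2.416) = 0.187
  grad(y) = 2.496, v = y - alpha*grad = 0.0555
  prox(v) = soft_thresh(0.0555, 0.0432) = 0.0122
f(x_3) = 4*0.0122^2 + 1*0.0122 + 0.82*|0.0122| = 0.0229


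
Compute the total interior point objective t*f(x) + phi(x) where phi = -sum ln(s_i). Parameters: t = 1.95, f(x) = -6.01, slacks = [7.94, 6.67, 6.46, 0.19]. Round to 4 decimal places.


Step 1: Compute log-barrier.
ln values: [2.0719, 1.8976, 1.8656, -1.6607]
phi = -(2.0719 + 1.8976 + 1.8656 - 1.6607) = -4.1744
Step 2: Compute augmented objective.
t*f(x) = 1.95*-6.01 = -11.7195
Total = -11.7195 - 4.1744 = -15.8939


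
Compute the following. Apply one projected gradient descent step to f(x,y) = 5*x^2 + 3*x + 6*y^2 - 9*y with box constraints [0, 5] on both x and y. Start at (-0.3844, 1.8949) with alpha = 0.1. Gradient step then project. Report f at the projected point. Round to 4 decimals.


Step 1: Compute gradient at (-0.3844, 1.8949).
grad_x = 2*5*-0.3844 + 3 = -0.844
grad_y = 2*6*1.8949 - 9 = 13.7388
Step 2: Gradient step.
x_raw = -0.3844 - 0.1*-0.844 = -0.3
y_raw = 1.8949 - 0.1*13.7388 = 0.521
Step 3: Project onto [0, 5].
x_proj = clip(-0.3) = 0.0
y_proj = clip(0.521) = 0.521
Step 4: Evaluate f.
f(0.0, 0.521) = -3.0604
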